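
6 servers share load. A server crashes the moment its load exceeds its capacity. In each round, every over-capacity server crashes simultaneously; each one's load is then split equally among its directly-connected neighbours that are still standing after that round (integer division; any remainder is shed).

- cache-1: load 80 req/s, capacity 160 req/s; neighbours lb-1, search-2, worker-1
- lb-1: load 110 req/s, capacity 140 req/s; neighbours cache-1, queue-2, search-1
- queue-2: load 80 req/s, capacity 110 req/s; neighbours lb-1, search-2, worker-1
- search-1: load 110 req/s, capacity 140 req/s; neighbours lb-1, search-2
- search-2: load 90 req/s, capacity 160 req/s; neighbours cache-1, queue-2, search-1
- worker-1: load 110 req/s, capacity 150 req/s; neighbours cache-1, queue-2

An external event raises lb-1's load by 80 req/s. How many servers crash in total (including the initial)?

6

Round 1 — lb-1 at 190 > 140. lb-1 crashes.
  lb-1 sheds 190 req/s to cache-1, queue-2, search-1: 63 each (1 lost).
    cache-1: 80+63 = 143 ≤ 160
    queue-2: 80+63 = 143 > 110
    search-1: 110+63 = 173 > 140
Round 2 — queue-2, search-1 crash.
  queue-2 sheds 143 req/s to search-2, worker-1: 71 each (1 lost).
    search-2: 90+71 = 161 > 160
    worker-1: 110+71 = 181 > 150
  search-1 sheds 173 req/s to search-2: 173 each.
    search-2: 161+173 = 334 > 160
Round 3 — search-2, worker-1 crash.
  search-2 sheds 334 req/s to cache-1: 334 each.
    cache-1: 143+334 = 477 > 160
  worker-1 sheds 181 req/s to cache-1: 181 each.
    cache-1: 477+181 = 658 > 160
Round 4 — cache-1 crashes.
  cache-1 sheds 658 req/s: no online neighbours, lost.
No further crashes.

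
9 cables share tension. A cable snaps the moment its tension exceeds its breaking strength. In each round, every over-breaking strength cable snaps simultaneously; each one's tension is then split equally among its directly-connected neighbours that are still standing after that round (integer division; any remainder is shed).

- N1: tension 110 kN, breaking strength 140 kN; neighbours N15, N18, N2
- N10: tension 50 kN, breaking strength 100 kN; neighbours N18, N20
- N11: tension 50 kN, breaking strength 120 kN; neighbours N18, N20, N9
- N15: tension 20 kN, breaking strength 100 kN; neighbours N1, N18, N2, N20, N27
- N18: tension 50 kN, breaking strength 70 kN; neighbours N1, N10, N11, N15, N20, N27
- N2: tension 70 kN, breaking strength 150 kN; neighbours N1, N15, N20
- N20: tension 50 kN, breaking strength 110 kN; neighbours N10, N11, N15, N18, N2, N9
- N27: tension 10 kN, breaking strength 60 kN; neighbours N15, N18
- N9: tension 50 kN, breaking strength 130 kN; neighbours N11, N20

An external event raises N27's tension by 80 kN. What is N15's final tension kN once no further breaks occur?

Round 1 — N27 at 90 > 60. N27 snaps.
  N27 sheds 90 kN to N15, N18: 45 each.
    N15: 20+45 = 65 ≤ 100
    N18: 50+45 = 95 > 70
Round 2 — N18 snaps.
  N18 sheds 95 kN to N1, N10, N11, N15, N20: 19 each.
    N1: 110+19 = 129 ≤ 140
    N10: 50+19 = 69 ≤ 100
    N11: 50+19 = 69 ≤ 120
    N15: 65+19 = 84 ≤ 100
    N20: 50+19 = 69 ≤ 110
No further breaks.

84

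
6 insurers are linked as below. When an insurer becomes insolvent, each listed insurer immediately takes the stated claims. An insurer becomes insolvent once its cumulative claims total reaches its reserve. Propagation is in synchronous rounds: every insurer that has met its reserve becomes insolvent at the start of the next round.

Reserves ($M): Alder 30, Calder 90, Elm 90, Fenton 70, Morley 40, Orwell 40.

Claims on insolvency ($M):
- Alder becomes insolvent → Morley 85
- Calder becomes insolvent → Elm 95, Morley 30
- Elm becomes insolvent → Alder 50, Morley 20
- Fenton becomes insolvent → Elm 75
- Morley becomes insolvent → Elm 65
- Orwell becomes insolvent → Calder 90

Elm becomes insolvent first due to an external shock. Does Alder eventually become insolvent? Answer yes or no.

Round 1 — Elm becomes insolvent (initial).
  Alder: +50 → 50 ≥ 30
  Morley: +20 → 20 < 40
Round 2 — Alder becomes insolvent.
  Morley: +85 → 105 ≥ 40
Round 3 — Morley becomes insolvent.
No further insolvencies.

yes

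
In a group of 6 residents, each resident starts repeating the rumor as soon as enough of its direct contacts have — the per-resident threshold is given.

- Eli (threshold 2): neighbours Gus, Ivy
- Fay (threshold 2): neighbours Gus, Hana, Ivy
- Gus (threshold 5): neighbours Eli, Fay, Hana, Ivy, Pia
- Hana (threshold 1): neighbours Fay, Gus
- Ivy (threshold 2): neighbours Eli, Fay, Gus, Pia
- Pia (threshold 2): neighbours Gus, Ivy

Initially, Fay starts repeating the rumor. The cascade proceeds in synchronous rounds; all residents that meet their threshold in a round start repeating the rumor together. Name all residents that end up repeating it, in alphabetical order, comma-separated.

Fay, Hana

Round 1 — Fay starts repeating the rumor (initial).
Round 2 — checking thresholds:
  Gus: 1 of 5 neighbours < 5, not yet.
  Hana: 1 of 2 neighbours ≥ 1, starts repeating the rumor.
  Ivy: 1 of 4 neighbours < 2, not yet.
Round 3 — no new spreads; cascade stops.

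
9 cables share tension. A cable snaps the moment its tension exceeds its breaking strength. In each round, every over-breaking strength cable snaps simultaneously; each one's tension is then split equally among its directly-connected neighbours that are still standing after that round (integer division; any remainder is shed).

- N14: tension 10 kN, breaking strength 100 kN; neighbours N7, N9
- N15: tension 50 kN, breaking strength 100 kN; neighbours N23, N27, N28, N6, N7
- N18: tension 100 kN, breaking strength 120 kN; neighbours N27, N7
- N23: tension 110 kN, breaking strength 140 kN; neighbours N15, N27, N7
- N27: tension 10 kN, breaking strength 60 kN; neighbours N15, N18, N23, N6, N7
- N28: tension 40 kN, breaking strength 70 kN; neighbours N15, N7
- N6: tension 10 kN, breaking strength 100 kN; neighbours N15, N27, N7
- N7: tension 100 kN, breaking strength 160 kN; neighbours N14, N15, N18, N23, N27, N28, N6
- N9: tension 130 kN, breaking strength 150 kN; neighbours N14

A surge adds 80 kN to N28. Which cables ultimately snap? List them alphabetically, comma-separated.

Round 1 — N28 at 120 > 70. N28 snaps.
  N28 sheds 120 kN to N15, N7: 60 each.
    N15: 50+60 = 110 > 100
    N7: 100+60 = 160 ≤ 160
Round 2 — N15 snaps.
  N15 sheds 110 kN to N23, N27, N6, N7: 27 each (2 lost).
    N23: 110+27 = 137 ≤ 140
    N27: 10+27 = 37 ≤ 60
    N6: 10+27 = 37 ≤ 100
    N7: 160+27 = 187 > 160
Round 3 — N7 snaps.
  N7 sheds 187 kN to N14, N18, N23, N27, N6: 37 each (2 lost).
    N14: 10+37 = 47 ≤ 100
    N18: 100+37 = 137 > 120
    N23: 137+37 = 174 > 140
    N27: 37+37 = 74 > 60
    N6: 37+37 = 74 ≤ 100
Round 4 — N18, N23, N27 snap.
  N18 sheds 137 kN: no online neighbours, lost.
  N23 sheds 174 kN: no online neighbours, lost.
  N27 sheds 74 kN to N6: 74 each.
    N6: 74+74 = 148 > 100
Round 5 — N6 snaps.
  N6 sheds 148 kN: no online neighbours, lost.
No further breaks.

N15, N18, N23, N27, N28, N6, N7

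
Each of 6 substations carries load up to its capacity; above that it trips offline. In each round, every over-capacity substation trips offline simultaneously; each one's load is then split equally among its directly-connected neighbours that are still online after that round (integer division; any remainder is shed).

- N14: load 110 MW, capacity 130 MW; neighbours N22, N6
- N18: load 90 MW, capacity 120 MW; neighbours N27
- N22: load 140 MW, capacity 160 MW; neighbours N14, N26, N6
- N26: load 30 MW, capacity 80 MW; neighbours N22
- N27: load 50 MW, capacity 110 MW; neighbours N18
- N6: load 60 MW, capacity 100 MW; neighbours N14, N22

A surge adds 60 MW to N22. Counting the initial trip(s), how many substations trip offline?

4

Round 1 — N22 at 200 > 160. N22 trips offline.
  N22 sheds 200 MW to N14, N26, N6: 66 each (2 lost).
    N14: 110+66 = 176 > 130
    N26: 30+66 = 96 > 80
    N6: 60+66 = 126 > 100
Round 2 — N14, N26, N6 trip offline.
  N14 sheds 176 MW: no online neighbours, lost.
  N26 sheds 96 MW: no online neighbours, lost.
  N6 sheds 126 MW: no online neighbours, lost.
No further trips.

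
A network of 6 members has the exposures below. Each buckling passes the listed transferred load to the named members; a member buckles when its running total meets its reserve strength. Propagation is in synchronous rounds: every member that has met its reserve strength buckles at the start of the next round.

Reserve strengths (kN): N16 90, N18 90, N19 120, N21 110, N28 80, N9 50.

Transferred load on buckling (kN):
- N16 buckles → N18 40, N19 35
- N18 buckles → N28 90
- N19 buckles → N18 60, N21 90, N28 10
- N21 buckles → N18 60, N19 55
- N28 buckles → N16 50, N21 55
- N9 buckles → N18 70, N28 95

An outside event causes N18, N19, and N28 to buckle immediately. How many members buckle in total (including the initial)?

Round 1 — N18, N19, N28 buckle (initial).
  N16: +50 → 50 < 90
  N21: +90+55 → 145 ≥ 110
Round 2 — N21 buckles.
No further bucklings.

4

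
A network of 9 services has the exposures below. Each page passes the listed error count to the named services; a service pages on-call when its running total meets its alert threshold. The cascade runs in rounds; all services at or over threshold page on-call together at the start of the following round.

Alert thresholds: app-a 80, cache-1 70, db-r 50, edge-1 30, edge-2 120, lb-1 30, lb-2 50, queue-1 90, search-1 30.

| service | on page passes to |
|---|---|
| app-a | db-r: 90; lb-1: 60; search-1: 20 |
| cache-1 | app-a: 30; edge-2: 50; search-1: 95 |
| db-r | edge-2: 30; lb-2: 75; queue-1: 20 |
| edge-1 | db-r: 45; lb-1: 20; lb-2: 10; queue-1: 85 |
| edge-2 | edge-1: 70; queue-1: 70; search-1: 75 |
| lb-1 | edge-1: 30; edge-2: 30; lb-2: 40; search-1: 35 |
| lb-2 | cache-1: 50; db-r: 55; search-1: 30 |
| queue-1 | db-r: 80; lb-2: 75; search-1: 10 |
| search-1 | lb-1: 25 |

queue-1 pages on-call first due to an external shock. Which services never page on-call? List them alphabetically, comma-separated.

app-a, cache-1, edge-1, edge-2, lb-1

Round 1 — queue-1 pages on-call (initial).
  db-r: +80 → 80 ≥ 50
  lb-2: +75 → 75 ≥ 50
  search-1: +10 → 10 < 30
Round 2 — db-r, lb-2 page on-call.
  cache-1: +50 → 50 < 70
  edge-2: +30 → 30 < 120
  search-1: +30 → 40 ≥ 30
Round 3 — search-1 pages on-call.
  lb-1: +25 → 25 < 30
No further pages.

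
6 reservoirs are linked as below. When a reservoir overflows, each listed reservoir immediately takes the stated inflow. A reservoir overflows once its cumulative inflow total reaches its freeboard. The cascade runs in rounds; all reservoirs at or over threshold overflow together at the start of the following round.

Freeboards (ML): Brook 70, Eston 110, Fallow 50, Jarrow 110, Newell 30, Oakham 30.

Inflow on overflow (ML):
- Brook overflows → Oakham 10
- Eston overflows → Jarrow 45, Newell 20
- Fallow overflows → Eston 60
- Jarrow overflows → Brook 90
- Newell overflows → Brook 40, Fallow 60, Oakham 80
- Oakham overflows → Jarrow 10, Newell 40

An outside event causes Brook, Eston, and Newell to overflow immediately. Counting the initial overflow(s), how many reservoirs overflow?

5

Round 1 — Brook, Eston, Newell overflow (initial).
  Fallow: +60 → 60 ≥ 50
  Jarrow: +45 → 45 < 110
  Oakham: +10+80 → 90 ≥ 30
Round 2 — Fallow, Oakham overflow.
  Jarrow: +10 → 55 < 110
No further overflows.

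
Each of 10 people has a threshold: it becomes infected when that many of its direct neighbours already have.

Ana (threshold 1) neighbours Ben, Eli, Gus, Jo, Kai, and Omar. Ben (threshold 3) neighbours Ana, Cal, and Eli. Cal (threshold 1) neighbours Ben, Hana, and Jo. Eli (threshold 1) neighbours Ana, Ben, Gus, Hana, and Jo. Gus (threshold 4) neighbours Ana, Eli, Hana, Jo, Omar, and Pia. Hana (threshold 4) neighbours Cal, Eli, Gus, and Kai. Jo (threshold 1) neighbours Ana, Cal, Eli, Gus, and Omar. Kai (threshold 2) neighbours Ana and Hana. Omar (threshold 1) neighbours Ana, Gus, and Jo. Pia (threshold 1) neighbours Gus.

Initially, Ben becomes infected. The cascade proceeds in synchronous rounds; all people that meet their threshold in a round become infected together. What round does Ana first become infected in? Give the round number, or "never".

Round 1 — Ben becomes infected (initial).
Round 2 — checking thresholds:
  Ana: 1 of 6 neighbours ≥ 1, becomes infected.
  Cal: 1 of 3 neighbours ≥ 1, becomes infected.
  Eli: 1 of 5 neighbours ≥ 1, becomes infected.
Round 3 — checking thresholds:
  Gus: 2 of 6 neighbours < 4, holds.
  Hana: 2 of 4 neighbours < 4, holds.
  Jo: 3 of 5 neighbours ≥ 1, becomes infected.
  Kai: 1 of 2 neighbours < 2, holds.
  Omar: 1 of 3 neighbours ≥ 1, becomes infected.
Round 4 — checking thresholds:
  Gus: 4 of 6 neighbours ≥ 4, becomes infected.
  Hana: 2 of 4 neighbours < 4, holds.
  Kai: 1 of 2 neighbours < 2, holds.
Round 5 — checking thresholds:
  Hana: 3 of 4 neighbours < 4, holds.
  Kai: 1 of 2 neighbours < 2, holds.
  Pia: 1 of 1 neighbours ≥ 1, becomes infected.
Round 6 — no new infections; cascade stops.

2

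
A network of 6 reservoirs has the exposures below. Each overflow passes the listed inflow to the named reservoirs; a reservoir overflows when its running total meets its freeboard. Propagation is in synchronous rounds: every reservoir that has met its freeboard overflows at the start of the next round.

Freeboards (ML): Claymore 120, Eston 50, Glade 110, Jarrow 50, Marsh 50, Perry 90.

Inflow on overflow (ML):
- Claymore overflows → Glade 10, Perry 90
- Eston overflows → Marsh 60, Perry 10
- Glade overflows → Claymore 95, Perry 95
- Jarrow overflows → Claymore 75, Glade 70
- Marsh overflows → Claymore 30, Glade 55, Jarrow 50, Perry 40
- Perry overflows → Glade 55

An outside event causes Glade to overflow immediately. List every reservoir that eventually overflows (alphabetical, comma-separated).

Glade, Perry

Round 1 — Glade overflows (initial).
  Claymore: +95 → 95 < 120
  Perry: +95 → 95 ≥ 90
Round 2 — Perry overflows.
No further overflows.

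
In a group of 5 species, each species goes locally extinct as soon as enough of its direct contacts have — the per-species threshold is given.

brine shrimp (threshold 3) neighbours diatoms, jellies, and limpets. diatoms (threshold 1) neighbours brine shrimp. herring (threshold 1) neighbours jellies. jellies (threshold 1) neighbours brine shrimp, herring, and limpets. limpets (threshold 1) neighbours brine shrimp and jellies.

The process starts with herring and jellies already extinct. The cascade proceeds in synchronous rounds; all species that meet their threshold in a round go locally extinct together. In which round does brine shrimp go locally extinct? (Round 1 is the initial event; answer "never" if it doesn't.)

Round 1 — herring, jellies go locally extinct (initial).
Round 2 — checking thresholds:
  brine shrimp: 1 of 3 neighbours < 3, holds.
  limpets: 1 of 2 neighbours ≥ 1, goes locally extinct.
Round 3 — no new extinctions; cascade stops.

never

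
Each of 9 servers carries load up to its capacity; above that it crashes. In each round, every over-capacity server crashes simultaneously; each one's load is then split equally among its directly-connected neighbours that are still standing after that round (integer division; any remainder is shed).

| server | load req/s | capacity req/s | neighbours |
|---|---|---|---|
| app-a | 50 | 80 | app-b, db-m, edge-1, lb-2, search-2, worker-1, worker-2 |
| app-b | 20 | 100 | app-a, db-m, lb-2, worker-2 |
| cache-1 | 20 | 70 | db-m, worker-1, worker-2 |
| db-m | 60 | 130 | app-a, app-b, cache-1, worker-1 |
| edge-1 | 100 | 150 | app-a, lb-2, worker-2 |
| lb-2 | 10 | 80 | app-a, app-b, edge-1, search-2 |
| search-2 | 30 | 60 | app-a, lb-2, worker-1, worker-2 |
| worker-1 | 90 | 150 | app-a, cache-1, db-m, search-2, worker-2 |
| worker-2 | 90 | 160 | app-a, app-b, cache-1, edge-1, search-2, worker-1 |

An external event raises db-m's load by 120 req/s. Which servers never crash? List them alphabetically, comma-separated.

Round 1 — db-m at 180 > 130. db-m crashes.
  db-m sheds 180 req/s to app-a, app-b, cache-1, worker-1: 45 each.
    app-a: 50+45 = 95 > 80
    app-b: 20+45 = 65 ≤ 100
    cache-1: 20+45 = 65 ≤ 70
    worker-1: 90+45 = 135 ≤ 150
Round 2 — app-a crashes.
  app-a sheds 95 req/s to app-b, edge-1, lb-2, search-2, worker-1, worker-2: 15 each (5 lost).
    app-b: 65+15 = 80 ≤ 100
    edge-1: 100+15 = 115 ≤ 150
    lb-2: 10+15 = 25 ≤ 80
    search-2: 30+15 = 45 ≤ 60
    worker-1: 135+15 = 150 ≤ 150
    worker-2: 90+15 = 105 ≤ 160
No further crashes.

app-b, cache-1, edge-1, lb-2, search-2, worker-1, worker-2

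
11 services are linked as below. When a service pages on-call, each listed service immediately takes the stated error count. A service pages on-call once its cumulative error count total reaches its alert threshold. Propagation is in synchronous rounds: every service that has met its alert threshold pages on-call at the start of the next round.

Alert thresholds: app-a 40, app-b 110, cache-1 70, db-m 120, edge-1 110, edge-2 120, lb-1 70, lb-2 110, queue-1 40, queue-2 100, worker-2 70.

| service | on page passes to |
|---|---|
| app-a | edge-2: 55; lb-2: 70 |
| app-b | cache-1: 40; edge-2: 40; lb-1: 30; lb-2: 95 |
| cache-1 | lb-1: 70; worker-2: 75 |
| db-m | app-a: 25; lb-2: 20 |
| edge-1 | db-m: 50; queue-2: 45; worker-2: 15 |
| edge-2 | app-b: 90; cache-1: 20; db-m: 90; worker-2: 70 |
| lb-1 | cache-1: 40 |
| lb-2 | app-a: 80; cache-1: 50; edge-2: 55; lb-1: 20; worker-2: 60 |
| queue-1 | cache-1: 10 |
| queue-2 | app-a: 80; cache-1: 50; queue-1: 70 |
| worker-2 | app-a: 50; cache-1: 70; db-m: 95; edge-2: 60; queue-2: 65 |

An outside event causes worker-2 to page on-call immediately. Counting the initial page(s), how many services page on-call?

Round 1 — worker-2 pages on-call (initial).
  app-a: +50 → 50 ≥ 40
  cache-1: +70 → 70 ≥ 70
  db-m: +95 → 95 < 120
  edge-2: +60 → 60 < 120
  queue-2: +65 → 65 < 100
Round 2 — app-a, cache-1 page on-call.
  edge-2: +55 → 115 < 120
  lb-1: +70 → 70 ≥ 70
  lb-2: +70 → 70 < 110
Round 3 — lb-1 pages on-call.
No further pages.

4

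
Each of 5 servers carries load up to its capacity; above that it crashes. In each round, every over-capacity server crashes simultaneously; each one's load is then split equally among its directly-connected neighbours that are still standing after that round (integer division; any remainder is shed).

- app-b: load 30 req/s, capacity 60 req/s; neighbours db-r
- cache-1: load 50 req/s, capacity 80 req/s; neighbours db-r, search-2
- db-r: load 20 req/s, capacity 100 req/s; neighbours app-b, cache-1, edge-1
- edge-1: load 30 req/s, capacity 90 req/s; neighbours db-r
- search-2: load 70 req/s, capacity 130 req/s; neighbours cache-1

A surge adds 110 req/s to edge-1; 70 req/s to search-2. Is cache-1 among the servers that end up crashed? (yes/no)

yes

Round 1 — edge-1 at 140 > 90; search-2 at 140 > 130. edge-1, search-2 crash.
  edge-1 sheds 140 req/s to db-r: 140 each.
    db-r: 20+140 = 160 > 100
  search-2 sheds 140 req/s to cache-1: 140 each.
    cache-1: 50+140 = 190 > 80
Round 2 — cache-1, db-r crash.
  cache-1 sheds 190 req/s: no online neighbours, lost.
  db-r sheds 160 req/s to app-b: 160 each.
    app-b: 30+160 = 190 > 60
Round 3 — app-b crashes.
  app-b sheds 190 req/s: no online neighbours, lost.
No further crashes.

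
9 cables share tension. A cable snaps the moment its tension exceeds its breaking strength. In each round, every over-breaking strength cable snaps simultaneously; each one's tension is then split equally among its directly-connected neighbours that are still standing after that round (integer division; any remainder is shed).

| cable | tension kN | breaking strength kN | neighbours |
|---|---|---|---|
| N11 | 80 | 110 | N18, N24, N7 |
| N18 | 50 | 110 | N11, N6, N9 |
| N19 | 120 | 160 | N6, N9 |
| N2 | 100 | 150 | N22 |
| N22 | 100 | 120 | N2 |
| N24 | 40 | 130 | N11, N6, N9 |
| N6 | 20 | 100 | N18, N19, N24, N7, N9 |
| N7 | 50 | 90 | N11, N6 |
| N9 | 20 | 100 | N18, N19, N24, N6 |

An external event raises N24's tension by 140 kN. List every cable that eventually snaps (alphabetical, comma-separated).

N11, N18, N19, N24, N6, N7, N9

Round 1 — N24 at 180 > 130. N24 snaps.
  N24 sheds 180 kN to N11, N6, N9: 60 each.
    N11: 80+60 = 140 > 110
    N6: 20+60 = 80 ≤ 100
    N9: 20+60 = 80 ≤ 100
Round 2 — N11 snaps.
  N11 sheds 140 kN to N18, N7: 70 each.
    N18: 50+70 = 120 > 110
    N7: 50+70 = 120 > 90
Round 3 — N18, N7 snap.
  N18 sheds 120 kN to N6, N9: 60 each.
    N6: 80+60 = 140 > 100
    N9: 80+60 = 140 > 100
  N7 sheds 120 kN to N6: 120 each.
    N6: 140+120 = 260 > 100
Round 4 — N6, N9 snap.
  N6 sheds 260 kN to N19: 260 each.
    N19: 120+260 = 380 > 160
  N9 sheds 140 kN to N19: 140 each.
    N19: 380+140 = 520 > 160
Round 5 — N19 snaps.
  N19 sheds 520 kN: no online neighbours, lost.
No further breaks.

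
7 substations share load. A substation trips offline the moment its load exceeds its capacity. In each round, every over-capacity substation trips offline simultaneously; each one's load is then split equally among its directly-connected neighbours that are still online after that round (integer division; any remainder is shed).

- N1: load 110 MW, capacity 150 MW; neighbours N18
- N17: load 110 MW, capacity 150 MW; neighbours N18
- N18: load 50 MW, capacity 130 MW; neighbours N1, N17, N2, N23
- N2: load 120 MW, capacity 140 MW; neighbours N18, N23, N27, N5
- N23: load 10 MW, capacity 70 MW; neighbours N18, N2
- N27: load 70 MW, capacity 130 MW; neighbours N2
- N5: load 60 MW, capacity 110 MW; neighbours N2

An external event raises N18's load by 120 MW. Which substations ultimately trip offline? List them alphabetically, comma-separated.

Round 1 — N18 at 170 > 130. N18 trips offline.
  N18 sheds 170 MW to N1, N17, N2, N23: 42 each (2 lost).
    N1: 110+42 = 152 > 150
    N17: 110+42 = 152 > 150
    N2: 120+42 = 162 > 140
    N23: 10+42 = 52 ≤ 70
Round 2 — N1, N17, N2 trip offline.
  N1 sheds 152 MW: no online neighbours, lost.
  N17 sheds 152 MW: no online neighbours, lost.
  N2 sheds 162 MW to N23, N27, N5: 54 each.
    N23: 52+54 = 106 > 70
    N27: 70+54 = 124 ≤ 130
    N5: 60+54 = 114 > 110
Round 3 — N23, N5 trip offline.
  N23 sheds 106 MW: no online neighbours, lost.
  N5 sheds 114 MW: no online neighbours, lost.
No further trips.

N1, N17, N18, N2, N23, N5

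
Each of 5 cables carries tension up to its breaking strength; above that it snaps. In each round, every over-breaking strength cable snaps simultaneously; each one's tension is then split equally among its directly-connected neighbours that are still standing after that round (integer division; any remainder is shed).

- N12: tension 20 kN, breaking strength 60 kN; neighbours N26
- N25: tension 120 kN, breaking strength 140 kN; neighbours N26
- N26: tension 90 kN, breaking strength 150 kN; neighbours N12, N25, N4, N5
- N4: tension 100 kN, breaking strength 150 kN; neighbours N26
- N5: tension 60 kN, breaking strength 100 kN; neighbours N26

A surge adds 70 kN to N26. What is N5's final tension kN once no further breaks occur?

100

Round 1 — N26 at 160 > 150. N26 snaps.
  N26 sheds 160 kN to N12, N25, N4, N5: 40 each.
    N12: 20+40 = 60 ≤ 60
    N25: 120+40 = 160 > 140
    N4: 100+40 = 140 ≤ 150
    N5: 60+40 = 100 ≤ 100
Round 2 — N25 snaps.
  N25 sheds 160 kN: no online neighbours, lost.
No further breaks.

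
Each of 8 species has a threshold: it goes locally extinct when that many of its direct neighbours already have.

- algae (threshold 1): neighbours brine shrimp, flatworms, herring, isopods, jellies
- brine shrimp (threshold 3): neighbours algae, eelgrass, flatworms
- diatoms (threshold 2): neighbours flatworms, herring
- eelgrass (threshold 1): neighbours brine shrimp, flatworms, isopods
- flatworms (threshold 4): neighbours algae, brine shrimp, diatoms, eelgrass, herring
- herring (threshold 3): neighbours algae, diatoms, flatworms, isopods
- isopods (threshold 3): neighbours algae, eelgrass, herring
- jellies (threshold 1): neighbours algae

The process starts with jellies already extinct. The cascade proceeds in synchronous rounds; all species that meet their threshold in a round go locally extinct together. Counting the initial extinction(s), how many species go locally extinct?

2

Round 1 — jellies goes locally extinct (initial).
Round 2 — checking thresholds:
  algae: 1 of 5 neighbours ≥ 1, goes locally extinct.
Round 3 — no new extinctions; cascade stops.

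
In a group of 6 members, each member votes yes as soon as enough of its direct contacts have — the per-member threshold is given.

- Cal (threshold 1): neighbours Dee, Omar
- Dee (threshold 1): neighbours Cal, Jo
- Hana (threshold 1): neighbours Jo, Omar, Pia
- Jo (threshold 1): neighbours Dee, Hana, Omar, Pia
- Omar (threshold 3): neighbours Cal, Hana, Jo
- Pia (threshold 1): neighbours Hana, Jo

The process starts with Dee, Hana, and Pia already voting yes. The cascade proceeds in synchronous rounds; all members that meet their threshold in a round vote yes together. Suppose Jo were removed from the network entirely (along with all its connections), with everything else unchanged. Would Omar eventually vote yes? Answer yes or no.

With Jo removed:
Round 1 — Dee, Hana, Pia vote yes (initial).
Round 2 — checking thresholds:
  Cal: 1 of 2 neighbours ≥ 1, votes yes.
  Omar: 1 of 2 neighbours < 3, holds.
Round 3 — no new yes votes; cascade stops.

no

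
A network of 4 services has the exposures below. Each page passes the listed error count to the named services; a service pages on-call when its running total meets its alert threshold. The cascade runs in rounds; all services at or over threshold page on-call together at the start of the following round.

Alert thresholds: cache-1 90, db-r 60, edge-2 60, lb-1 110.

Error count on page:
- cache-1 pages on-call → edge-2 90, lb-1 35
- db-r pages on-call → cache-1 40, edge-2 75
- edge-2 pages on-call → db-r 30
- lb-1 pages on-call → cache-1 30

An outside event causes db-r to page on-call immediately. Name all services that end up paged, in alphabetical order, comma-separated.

db-r, edge-2

Round 1 — db-r pages on-call (initial).
  cache-1: +40 → 40 < 90
  edge-2: +75 → 75 ≥ 60
Round 2 — edge-2 pages on-call.
No further pages.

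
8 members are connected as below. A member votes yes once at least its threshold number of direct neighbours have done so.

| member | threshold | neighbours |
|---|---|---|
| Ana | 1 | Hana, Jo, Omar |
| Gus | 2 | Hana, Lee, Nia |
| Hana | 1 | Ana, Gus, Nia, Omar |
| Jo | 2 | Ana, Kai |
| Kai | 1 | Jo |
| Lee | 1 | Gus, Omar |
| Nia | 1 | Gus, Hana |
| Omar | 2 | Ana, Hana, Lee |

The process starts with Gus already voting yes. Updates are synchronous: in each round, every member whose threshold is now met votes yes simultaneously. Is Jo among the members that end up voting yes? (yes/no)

no

Round 1 — Gus votes yes (initial).
Round 2 — checking thresholds:
  Hana: 1 of 4 neighbours ≥ 1, votes yes.
  Lee: 1 of 2 neighbours ≥ 1, votes yes.
  Nia: 1 of 2 neighbours ≥ 1, votes yes.
Round 3 — checking thresholds:
  Ana: 1 of 3 neighbours ≥ 1, votes yes.
  Omar: 2 of 3 neighbours ≥ 2, votes yes.
Round 4 — no new yes votes; cascade stops.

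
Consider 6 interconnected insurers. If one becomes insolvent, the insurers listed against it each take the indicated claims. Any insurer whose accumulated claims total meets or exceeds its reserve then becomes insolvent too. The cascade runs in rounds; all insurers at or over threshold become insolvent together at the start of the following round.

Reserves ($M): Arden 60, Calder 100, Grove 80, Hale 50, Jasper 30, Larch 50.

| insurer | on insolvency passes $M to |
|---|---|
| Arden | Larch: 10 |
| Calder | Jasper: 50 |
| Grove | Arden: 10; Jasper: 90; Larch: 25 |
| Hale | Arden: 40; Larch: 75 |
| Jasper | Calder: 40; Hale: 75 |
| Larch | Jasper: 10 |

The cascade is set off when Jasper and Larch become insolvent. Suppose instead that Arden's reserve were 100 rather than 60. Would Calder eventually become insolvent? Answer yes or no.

no

With Arden's reserve at 100:
Round 1 — Jasper, Larch become insolvent (initial).
  Calder: +40 → 40 < 100
  Hale: +75 → 75 ≥ 50
Round 2 — Hale becomes insolvent.
  Arden: +40 → 40 < 100
No further insolvencies.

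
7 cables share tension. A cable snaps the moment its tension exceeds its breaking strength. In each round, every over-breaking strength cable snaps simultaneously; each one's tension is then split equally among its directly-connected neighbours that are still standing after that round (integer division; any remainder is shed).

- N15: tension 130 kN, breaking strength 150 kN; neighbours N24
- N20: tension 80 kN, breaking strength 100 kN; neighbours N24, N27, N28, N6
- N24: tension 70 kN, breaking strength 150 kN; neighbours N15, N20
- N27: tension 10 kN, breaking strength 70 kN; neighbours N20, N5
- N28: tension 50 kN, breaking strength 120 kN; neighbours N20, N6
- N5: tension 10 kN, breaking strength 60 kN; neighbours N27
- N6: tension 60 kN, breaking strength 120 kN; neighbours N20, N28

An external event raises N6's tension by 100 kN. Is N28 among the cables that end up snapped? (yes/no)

Round 1 — N6 at 160 > 120. N6 snaps.
  N6 sheds 160 kN to N20, N28: 80 each.
    N20: 80+80 = 160 > 100
    N28: 50+80 = 130 > 120
Round 2 — N20, N28 snap.
  N20 sheds 160 kN to N24, N27: 80 each.
    N24: 70+80 = 150 ≤ 150
    N27: 10+80 = 90 > 70
  N28 sheds 130 kN: no online neighbours, lost.
Round 3 — N27 snaps.
  N27 sheds 90 kN to N5: 90 each.
    N5: 10+90 = 100 > 60
Round 4 — N5 snaps.
  N5 sheds 100 kN: no online neighbours, lost.
No further breaks.

yes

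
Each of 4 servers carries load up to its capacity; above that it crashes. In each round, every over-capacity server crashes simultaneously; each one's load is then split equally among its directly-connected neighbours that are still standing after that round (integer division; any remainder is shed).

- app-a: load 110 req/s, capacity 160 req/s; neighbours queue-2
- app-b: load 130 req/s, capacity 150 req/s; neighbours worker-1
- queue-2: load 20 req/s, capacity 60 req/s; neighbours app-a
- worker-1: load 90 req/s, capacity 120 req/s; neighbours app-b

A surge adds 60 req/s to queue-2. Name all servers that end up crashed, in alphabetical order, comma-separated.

Round 1 — queue-2 at 80 > 60. queue-2 crashes.
  queue-2 sheds 80 req/s to app-a: 80 each.
    app-a: 110+80 = 190 > 160
Round 2 — app-a crashes.
  app-a sheds 190 req/s: no online neighbours, lost.
No further crashes.

app-a, queue-2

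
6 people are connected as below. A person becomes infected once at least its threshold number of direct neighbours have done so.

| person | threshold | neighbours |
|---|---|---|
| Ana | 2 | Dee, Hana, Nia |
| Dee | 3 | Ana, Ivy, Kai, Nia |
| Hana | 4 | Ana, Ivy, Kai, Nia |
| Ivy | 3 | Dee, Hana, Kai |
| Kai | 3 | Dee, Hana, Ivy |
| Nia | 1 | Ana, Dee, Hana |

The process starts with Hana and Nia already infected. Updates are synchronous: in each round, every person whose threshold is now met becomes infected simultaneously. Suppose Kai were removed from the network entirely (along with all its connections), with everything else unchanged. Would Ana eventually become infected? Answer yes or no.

yes

With Kai removed:
Round 1 — Hana, Nia become infected (initial).
Round 2 — checking thresholds:
  Ana: 2 of 3 neighbours ≥ 2, becomes infected.
  Dee: 1 of 3 neighbours < 3, not yet.
  Ivy: 1 of 2 neighbours < 3, not yet.
Round 3 — no new infections; cascade stops.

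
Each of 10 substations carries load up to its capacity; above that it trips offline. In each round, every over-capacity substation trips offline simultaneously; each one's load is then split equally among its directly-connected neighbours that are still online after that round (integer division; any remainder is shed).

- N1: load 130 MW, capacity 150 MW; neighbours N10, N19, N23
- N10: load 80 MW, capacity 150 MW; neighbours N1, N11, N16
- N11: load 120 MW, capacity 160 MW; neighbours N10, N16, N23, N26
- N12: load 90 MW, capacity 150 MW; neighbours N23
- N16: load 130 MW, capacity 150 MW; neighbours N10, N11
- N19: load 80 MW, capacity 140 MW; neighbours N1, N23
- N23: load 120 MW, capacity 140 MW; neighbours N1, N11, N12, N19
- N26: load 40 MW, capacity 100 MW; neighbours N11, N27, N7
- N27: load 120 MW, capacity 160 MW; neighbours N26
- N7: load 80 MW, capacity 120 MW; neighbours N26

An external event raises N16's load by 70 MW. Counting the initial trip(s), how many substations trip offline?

Round 1 — N16 at 200 > 150. N16 trips offline.
  N16 sheds 200 MW to N10, N11: 100 each.
    N10: 80+100 = 180 > 150
    N11: 120+100 = 220 > 160
Round 2 — N10, N11 trip offline.
  N10 sheds 180 MW to N1: 180 each.
    N1: 130+180 = 310 > 150
  N11 sheds 220 MW to N23, N26: 110 each.
    N23: 120+110 = 230 > 140
    N26: 40+110 = 150 > 100
Round 3 — N1, N23, N26 trip offline.
  N1 sheds 310 MW to N19: 310 each.
    N19: 80+310 = 390 > 140
  N23 sheds 230 MW to N12, N19: 115 each.
    N12: 90+115 = 205 > 150
    N19: 390+115 = 505 > 140
  N26 sheds 150 MW to N27, N7: 75 each.
    N27: 120+75 = 195 > 160
    N7: 80+75 = 155 > 120
Round 4 — N12, N19, N27, N7 trip offline.
  N12 sheds 205 MW: no online neighbours, lost.
  N19 sheds 505 MW: no online neighbours, lost.
  N27 sheds 195 MW: no online neighbours, lost.
  N7 sheds 155 MW: no online neighbours, lost.
No further trips.

10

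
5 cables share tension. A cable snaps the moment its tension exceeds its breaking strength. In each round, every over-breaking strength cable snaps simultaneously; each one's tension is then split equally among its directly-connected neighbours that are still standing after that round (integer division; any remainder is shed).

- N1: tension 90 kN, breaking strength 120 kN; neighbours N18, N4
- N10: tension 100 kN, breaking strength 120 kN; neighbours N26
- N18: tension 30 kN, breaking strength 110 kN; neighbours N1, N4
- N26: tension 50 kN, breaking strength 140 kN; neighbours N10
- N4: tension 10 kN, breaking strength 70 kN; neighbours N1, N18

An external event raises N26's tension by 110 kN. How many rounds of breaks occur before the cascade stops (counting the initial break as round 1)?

Round 1 — N26 at 160 > 140. N26 snaps.
  N26 sheds 160 kN to N10: 160 each.
    N10: 100+160 = 260 > 120
Round 2 — N10 snaps.
  N10 sheds 260 kN: no online neighbours, lost.
No further breaks.

2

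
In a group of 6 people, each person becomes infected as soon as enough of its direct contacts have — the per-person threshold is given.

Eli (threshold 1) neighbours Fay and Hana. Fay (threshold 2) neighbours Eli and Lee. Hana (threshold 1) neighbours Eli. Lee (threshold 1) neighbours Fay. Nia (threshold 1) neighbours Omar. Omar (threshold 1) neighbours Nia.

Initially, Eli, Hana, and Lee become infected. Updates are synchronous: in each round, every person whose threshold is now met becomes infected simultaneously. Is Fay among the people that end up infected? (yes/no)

Round 1 — Eli, Hana, Lee become infected (initial).
Round 2 — checking thresholds:
  Fay: 2 of 2 neighbours ≥ 2, becomes infected.
Round 3 — no new infections; cascade stops.

yes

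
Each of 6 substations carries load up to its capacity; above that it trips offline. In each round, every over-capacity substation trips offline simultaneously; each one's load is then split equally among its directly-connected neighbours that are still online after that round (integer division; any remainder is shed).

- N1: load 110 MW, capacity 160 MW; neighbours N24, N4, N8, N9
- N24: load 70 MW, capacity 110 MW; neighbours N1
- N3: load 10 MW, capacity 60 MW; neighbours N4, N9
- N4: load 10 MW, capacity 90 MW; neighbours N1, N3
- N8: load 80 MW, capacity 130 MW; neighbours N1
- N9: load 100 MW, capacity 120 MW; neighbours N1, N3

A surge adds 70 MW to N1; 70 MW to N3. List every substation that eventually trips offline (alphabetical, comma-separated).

Round 1 — N1 at 180 > 160; N3 at 80 > 60. N1, N3 trip offline.
  N1 sheds 180 MW to N24, N4, N8, N9: 45 each.
    N24: 70+45 = 115 > 110
    N4: 10+45 = 55 ≤ 90
    N8: 80+45 = 125 ≤ 130
    N9: 100+45 = 145 > 120
  N3 sheds 80 MW to N4, N9: 40 each.
    N4: 55+40 = 95 > 90
    N9: 145+40 = 185 > 120
Round 2 — N24, N4, N9 trip offline.
  N24 sheds 115 MW: no online neighbours, lost.
  N4 sheds 95 MW: no online neighbours, lost.
  N9 sheds 185 MW: no online neighbours, lost.
No further trips.

N1, N24, N3, N4, N9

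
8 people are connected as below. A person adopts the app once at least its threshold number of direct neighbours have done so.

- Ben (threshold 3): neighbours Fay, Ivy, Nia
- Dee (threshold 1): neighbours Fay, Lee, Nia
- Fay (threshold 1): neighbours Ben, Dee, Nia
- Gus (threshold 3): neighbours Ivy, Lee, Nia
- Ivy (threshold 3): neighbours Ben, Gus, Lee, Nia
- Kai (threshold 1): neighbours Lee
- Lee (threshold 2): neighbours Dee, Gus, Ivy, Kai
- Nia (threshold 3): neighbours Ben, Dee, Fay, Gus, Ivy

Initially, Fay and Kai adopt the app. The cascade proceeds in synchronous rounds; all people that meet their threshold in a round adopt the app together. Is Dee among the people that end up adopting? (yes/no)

Round 1 — Fay, Kai adopt the app (initial).
Round 2 — checking thresholds:
  Ben: 1 of 3 neighbours < 3, not yet.
  Dee: 1 of 3 neighbours ≥ 1, adopts the app.
  Lee: 1 of 4 neighbours < 2, not yet.
  Nia: 1 of 5 neighbours < 3, not yet.
Round 3 — checking thresholds:
  Ben: 1 of 3 neighbours < 3, not yet.
  Lee: 2 of 4 neighbours ≥ 2, adopts the app.
  Nia: 2 of 5 neighbours < 3, not yet.
Round 4 — no new adoptions; cascade stops.

yes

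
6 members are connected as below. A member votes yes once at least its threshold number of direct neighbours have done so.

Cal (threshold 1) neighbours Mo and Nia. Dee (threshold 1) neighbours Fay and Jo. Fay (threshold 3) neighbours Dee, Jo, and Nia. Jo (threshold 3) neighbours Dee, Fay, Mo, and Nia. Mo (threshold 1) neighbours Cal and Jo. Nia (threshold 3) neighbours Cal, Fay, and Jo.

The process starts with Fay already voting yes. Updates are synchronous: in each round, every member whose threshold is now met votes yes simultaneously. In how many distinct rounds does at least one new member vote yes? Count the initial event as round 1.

Round 1 — Fay votes yes (initial).
Round 2 — checking thresholds:
  Dee: 1 of 2 neighbours ≥ 1, votes yes.
  Jo: 1 of 4 neighbours < 3, not yet.
  Nia: 1 of 3 neighbours < 3, not yet.
Round 3 — no new yes votes; cascade stops.

2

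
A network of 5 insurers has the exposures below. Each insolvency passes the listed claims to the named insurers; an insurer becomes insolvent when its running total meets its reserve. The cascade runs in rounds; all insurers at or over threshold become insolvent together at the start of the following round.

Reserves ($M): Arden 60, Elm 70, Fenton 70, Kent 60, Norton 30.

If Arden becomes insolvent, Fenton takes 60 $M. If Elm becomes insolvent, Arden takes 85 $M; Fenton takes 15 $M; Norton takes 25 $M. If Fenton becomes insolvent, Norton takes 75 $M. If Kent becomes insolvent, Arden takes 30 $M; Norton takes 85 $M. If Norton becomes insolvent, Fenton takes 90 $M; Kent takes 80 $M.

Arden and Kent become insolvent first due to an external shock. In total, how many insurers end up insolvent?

Round 1 — Arden, Kent become insolvent (initial).
  Fenton: +60 → 60 < 70
  Norton: +85 → 85 ≥ 30
Round 2 — Norton becomes insolvent.
  Fenton: +90 → 150 ≥ 70
Round 3 — Fenton becomes insolvent.
No further insolvencies.

4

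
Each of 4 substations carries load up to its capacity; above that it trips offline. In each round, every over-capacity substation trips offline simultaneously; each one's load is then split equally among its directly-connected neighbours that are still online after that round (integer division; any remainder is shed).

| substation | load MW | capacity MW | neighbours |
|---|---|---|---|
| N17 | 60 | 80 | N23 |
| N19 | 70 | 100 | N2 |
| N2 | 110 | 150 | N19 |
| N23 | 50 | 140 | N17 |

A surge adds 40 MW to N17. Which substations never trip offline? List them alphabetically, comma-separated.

N19, N2

Round 1 — N17 at 100 > 80. N17 trips offline.
  N17 sheds 100 MW to N23: 100 each.
    N23: 50+100 = 150 > 140
Round 2 — N23 trips offline.
  N23 sheds 150 MW: no online neighbours, lost.
No further trips.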